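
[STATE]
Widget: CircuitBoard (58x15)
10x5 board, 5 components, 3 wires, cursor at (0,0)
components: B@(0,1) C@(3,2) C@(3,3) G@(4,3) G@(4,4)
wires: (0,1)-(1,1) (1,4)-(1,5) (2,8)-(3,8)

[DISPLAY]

   0 1 2 3 4 5 6 7 8 9                                    
0  [.]  B                                                 
        │                                                 
1       ·           · ─ ·                                 
                                                          
2                                   ·                     
                                    │                     
3           C   C                   ·                     
                                                          
4               G   G                                     
Cursor: (0,0)                                             
                                                          
                                                          
                                                          
                                                          


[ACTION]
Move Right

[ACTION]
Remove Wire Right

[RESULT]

   0 1 2 3 4 5 6 7 8 9                                    
0      [B]                                                
        │                                                 
1       ·           · ─ ·                                 
                                                          
2                                   ·                     
                                    │                     
3           C   C                   ·                     
                                                          
4               G   G                                     
Cursor: (0,1)                                             
                                                          
                                                          
                                                          
                                                          


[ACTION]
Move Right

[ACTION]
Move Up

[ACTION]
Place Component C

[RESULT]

   0 1 2 3 4 5 6 7 8 9                                    
0       B  [C]                                            
        │                                                 
1       ·           · ─ ·                                 
                                                          
2                                   ·                     
                                    │                     
3           C   C                   ·                     
                                                          
4               G   G                                     
Cursor: (0,2)                                             
                                                          
                                                          
                                                          
                                                          


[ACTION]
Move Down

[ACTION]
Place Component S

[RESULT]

   0 1 2 3 4 5 6 7 8 9                                    
0       B   C                                             
        │                                                 
1       ·  [S]      · ─ ·                                 
                                                          
2                                   ·                     
                                    │                     
3           C   C                   ·                     
                                                          
4               G   G                                     
Cursor: (1,2)                                             
                                                          
                                                          
                                                          
                                                          


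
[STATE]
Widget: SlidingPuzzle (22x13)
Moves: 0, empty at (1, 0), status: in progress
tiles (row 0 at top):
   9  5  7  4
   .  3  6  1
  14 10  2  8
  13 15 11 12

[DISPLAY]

┌────┬────┬────┬────┐ 
│  9 │  5 │  7 │  4 │ 
├────┼────┼────┼────┤ 
│    │  3 │  6 │  1 │ 
├────┼────┼────┼────┤ 
│ 14 │ 10 │  2 │  8 │ 
├────┼────┼────┼────┤ 
│ 13 │ 15 │ 11 │ 12 │ 
└────┴────┴────┴────┘ 
Moves: 0              
                      
                      
                      


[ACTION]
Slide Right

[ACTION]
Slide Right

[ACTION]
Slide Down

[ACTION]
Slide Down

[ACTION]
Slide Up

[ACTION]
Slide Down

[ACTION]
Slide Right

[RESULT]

┌────┬────┬────┬────┐ 
│    │  5 │  7 │  4 │ 
├────┼────┼────┼────┤ 
│  9 │  3 │  6 │  1 │ 
├────┼────┼────┼────┤ 
│ 14 │ 10 │  2 │  8 │ 
├────┼────┼────┼────┤ 
│ 13 │ 15 │ 11 │ 12 │ 
└────┴────┴────┴────┘ 
Moves: 3              
                      
                      
                      


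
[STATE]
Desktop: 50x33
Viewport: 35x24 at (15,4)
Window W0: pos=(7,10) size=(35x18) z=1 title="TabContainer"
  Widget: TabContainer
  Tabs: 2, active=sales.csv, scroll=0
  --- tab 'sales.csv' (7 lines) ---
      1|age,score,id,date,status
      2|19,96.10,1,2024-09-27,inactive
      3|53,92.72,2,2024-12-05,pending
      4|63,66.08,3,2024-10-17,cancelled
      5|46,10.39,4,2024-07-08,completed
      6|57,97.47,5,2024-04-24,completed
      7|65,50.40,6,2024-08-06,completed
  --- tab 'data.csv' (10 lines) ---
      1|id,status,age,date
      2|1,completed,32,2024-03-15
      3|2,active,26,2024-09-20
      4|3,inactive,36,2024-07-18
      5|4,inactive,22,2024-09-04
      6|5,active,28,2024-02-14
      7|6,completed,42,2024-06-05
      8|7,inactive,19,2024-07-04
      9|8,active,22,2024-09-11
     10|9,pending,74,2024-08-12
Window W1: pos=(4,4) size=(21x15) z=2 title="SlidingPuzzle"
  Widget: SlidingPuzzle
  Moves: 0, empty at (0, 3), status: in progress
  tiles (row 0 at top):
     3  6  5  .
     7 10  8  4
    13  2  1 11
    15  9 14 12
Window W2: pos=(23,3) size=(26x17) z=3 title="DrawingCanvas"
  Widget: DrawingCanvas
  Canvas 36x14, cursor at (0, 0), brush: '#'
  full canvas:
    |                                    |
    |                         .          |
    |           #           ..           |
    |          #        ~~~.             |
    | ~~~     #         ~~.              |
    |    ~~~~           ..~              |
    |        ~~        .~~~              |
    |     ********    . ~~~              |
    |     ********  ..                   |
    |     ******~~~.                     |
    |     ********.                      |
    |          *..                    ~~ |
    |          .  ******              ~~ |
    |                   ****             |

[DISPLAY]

━━━━━━━━┃ DrawingCanvas          ┃ 
zzle    ┠────────────────────────┨ 
────────┃+                       ┃ 
┬────┬──┃                        ┃ 
│  5 │  ┃           #           .┃ 
┼────┼──┃          #        ~~~. ┃ 
│  8 │  ┃ ~~~     #         ~~.  ┃ 
┼────┼──┃    ~~~~           ..~  ┃ 
│  1 │ 1┃        ~~        .~~~  ┃ 
┼────┼──┃     ********    . ~~~  ┃ 
│ 14 │ 1┃     ********  ..       ┃ 
┴────┴──┃     ******~~~.         ┃ 
        ┃     ********.          ┃ 
        ┃          *..           ┃ 
━━━━━━━━┃          .  ******     ┃ 
9,4,2024┗━━━━━━━━━━━━━━━━━━━━━━━━┛ 
7,5,2024-04-24,completed  ┃        
0,6,2024-08-06,completed  ┃        
                          ┃        
                          ┃        
                          ┃        
                          ┃        
                          ┃        
━━━━━━━━━━━━━━━━━━━━━━━━━━┛        


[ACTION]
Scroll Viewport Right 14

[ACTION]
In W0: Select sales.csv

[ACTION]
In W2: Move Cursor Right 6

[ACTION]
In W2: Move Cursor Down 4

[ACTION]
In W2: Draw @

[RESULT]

━━━━━━━━┃ DrawingCanvas          ┃ 
zzle    ┠────────────────────────┨ 
────────┃                        ┃ 
┬────┬──┃                        ┃ 
│  5 │  ┃           #           .┃ 
┼────┼──┃          #        ~~~. ┃ 
│  8 │  ┃ ~~~  @  #         ~~.  ┃ 
┼────┼──┃    ~~~~           ..~  ┃ 
│  1 │ 1┃        ~~        .~~~  ┃ 
┼────┼──┃     ********    . ~~~  ┃ 
│ 14 │ 1┃     ********  ..       ┃ 
┴────┴──┃     ******~~~.         ┃ 
        ┃     ********.          ┃ 
        ┃          *..           ┃ 
━━━━━━━━┃          .  ******     ┃ 
9,4,2024┗━━━━━━━━━━━━━━━━━━━━━━━━┛ 
7,5,2024-04-24,completed  ┃        
0,6,2024-08-06,completed  ┃        
                          ┃        
                          ┃        
                          ┃        
                          ┃        
                          ┃        
━━━━━━━━━━━━━━━━━━━━━━━━━━┛        


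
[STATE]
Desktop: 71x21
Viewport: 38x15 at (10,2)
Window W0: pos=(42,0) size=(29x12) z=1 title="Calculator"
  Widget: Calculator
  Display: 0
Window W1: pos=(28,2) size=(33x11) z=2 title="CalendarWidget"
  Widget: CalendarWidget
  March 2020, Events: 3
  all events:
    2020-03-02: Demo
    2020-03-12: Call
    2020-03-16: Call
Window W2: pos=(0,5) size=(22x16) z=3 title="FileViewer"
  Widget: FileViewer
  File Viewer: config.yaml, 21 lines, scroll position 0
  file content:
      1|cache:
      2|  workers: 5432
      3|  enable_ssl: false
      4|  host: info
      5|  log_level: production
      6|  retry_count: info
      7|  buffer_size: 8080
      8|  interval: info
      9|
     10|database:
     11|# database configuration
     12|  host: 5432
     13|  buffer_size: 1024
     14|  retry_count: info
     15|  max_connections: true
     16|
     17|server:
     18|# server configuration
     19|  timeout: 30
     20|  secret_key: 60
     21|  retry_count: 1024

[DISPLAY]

                  ┏━━━━━━━━━━━━━━━━━━━
                  ┃ CalendarWidget    
                  ┠───────────────────
━━━━━━━━━━━┓      ┃           March 20
er         ┃      ┃Mo Tu We Th Fr Sa S
───────────┨      ┃                   
          ▲┃      ┃ 2*  3  4  5  6  7 
: 5432    █┃      ┃ 9 10 11 12* 13 14 
ssl: false░┃      ┃16* 17 18 19 20 21 
nfo       ░┃      ┃23 24 25 26 27 28 2
el: produc░┃      ┗━━━━━━━━━━━━━━━━━━━
ount: info░┃                          
size: 8080░┃                          
l: info   ░┃                          
          ░┃                          


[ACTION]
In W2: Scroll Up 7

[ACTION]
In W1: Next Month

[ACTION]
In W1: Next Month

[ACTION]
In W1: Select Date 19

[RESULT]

                  ┏━━━━━━━━━━━━━━━━━━━
                  ┃ CalendarWidget    
                  ┠───────────────────
━━━━━━━━━━━┓      ┃            May 202
er         ┃      ┃Mo Tu We Th Fr Sa S
───────────┨      ┃             1  2  
          ▲┃      ┃ 4  5  6  7  8  9 1
: 5432    █┃      ┃11 12 13 14 15 16 1
ssl: false░┃      ┃18 [19] 20 21 22 23
nfo       ░┃      ┃25 26 27 28 29 30 3
el: produc░┃      ┗━━━━━━━━━━━━━━━━━━━
ount: info░┃                          
size: 8080░┃                          
l: info   ░┃                          
          ░┃                          


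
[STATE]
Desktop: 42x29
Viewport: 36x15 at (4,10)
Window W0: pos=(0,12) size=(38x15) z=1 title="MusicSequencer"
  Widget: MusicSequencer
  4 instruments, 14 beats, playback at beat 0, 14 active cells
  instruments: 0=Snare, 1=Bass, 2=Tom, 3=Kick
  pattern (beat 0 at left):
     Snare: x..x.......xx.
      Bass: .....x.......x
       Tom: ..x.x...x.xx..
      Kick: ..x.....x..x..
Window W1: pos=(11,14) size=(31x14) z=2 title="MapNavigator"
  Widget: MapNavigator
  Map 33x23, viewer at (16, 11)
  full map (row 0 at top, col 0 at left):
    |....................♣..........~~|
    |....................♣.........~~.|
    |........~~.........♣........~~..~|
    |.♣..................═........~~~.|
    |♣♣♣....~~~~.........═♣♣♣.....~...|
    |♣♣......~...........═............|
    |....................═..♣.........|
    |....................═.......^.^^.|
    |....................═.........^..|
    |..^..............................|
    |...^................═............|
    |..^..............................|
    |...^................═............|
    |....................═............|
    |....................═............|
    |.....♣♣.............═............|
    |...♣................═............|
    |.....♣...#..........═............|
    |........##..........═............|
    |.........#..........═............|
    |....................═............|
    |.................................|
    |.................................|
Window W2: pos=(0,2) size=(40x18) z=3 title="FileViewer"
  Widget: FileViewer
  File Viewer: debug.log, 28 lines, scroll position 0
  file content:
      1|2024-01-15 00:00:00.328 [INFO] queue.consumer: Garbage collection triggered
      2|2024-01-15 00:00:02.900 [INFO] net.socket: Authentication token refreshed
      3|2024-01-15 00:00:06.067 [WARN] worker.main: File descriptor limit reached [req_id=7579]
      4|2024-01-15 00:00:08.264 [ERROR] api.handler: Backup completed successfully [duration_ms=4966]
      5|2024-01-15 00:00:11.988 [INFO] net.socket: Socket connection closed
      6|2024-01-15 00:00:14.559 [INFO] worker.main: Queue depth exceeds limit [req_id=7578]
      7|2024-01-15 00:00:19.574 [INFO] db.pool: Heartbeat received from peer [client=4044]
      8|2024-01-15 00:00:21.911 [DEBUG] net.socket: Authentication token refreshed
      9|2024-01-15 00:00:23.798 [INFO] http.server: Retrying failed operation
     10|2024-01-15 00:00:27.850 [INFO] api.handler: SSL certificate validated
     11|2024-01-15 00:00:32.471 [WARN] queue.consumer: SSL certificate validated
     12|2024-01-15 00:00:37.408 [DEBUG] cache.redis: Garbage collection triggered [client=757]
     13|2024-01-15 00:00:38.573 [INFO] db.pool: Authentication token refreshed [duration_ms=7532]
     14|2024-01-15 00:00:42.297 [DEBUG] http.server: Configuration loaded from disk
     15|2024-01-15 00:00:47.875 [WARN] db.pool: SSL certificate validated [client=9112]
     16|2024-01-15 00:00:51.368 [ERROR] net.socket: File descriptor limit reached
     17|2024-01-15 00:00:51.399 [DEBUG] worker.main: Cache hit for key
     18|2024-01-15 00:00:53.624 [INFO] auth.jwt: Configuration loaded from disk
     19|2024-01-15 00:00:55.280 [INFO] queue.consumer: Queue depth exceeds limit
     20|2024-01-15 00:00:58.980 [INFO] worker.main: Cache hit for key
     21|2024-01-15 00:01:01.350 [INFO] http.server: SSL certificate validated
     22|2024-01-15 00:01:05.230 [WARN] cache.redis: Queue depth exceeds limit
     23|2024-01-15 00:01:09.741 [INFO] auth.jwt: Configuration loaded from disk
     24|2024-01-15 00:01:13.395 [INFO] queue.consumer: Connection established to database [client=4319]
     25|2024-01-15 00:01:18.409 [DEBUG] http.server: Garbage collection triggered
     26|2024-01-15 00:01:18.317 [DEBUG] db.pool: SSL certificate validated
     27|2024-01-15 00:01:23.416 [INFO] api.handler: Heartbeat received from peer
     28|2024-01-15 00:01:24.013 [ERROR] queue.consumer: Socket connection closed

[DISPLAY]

4-01-15 00:00:14.559 [INFO] worker░┃
4-01-15 00:00:19.574 [INFO] db.poo░┃
4-01-15 00:00:21.911 [DEBUG] net.s░┃
4-01-15 00:00:23.798 [INFO] http.s░┃
4-01-15 00:00:27.850 [INFO] api.ha░┃
4-01-15 00:00:32.471 [WARN] queue.░┃
4-01-15 00:00:37.408 [DEBUG] cache░┃
4-01-15 00:00:38.573 [INFO] db.poo░┃
4-01-15 00:00:42.297 [DEBUG] http.▼┃
━━━━━━━━━━━━━━━━━━━━━━━━━━━━━━━━━━━┛
       ┃^...........................
       ┃.^................═.........
       ┃^.............@.............
       ┃.^................═.........
       ┃..................═.........


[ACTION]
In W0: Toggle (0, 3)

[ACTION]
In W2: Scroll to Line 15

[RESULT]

4-01-15 00:00:58.980 [INFO] worker░┃
4-01-15 00:01:01.350 [INFO] http.s░┃
4-01-15 00:01:05.230 [WARN] cache.░┃
4-01-15 00:01:09.741 [INFO] auth.j░┃
4-01-15 00:01:13.395 [INFO] queue.░┃
4-01-15 00:01:18.409 [DEBUG] http.░┃
4-01-15 00:01:18.317 [DEBUG] db.po░┃
4-01-15 00:01:23.416 [INFO] api.ha█┃
4-01-15 00:01:24.013 [ERROR] queue▼┃
━━━━━━━━━━━━━━━━━━━━━━━━━━━━━━━━━━━┛
       ┃^...........................
       ┃.^................═.........
       ┃^.............@.............
       ┃.^................═.........
       ┃..................═.........


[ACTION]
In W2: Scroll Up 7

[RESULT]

4-01-15 00:00:38.573 [INFO] db.poo░┃
4-01-15 00:00:42.297 [DEBUG] http.░┃
4-01-15 00:00:47.875 [WARN] db.poo█┃
4-01-15 00:00:51.368 [ERROR] net.s░┃
4-01-15 00:00:51.399 [DEBUG] worke░┃
4-01-15 00:00:53.624 [INFO] auth.j░┃
4-01-15 00:00:55.280 [INFO] queue.░┃
4-01-15 00:00:58.980 [INFO] worker░┃
4-01-15 00:01:01.350 [INFO] http.s▼┃
━━━━━━━━━━━━━━━━━━━━━━━━━━━━━━━━━━━┛
       ┃^...........................
       ┃.^................═.........
       ┃^.............@.............
       ┃.^................═.........
       ┃..................═.........


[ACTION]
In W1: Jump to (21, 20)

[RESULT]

4-01-15 00:00:38.573 [INFO] db.poo░┃
4-01-15 00:00:42.297 [DEBUG] http.░┃
4-01-15 00:00:47.875 [WARN] db.poo█┃
4-01-15 00:00:51.368 [ERROR] net.s░┃
4-01-15 00:00:51.399 [DEBUG] worke░┃
4-01-15 00:00:53.624 [INFO] auth.j░┃
4-01-15 00:00:55.280 [INFO] queue.░┃
4-01-15 00:00:58.980 [INFO] worker░┃
4-01-15 00:01:01.350 [INFO] http.s▼┃
━━━━━━━━━━━━━━━━━━━━━━━━━━━━━━━━━━━┛
       ┃.##..........═............  
       ┃..#..........═............  
       ┃.............═@...........  
       ┃..........................  
       ┃..........................  


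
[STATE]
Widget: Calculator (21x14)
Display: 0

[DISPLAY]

                    0
┌───┬───┬───┬───┐    
│ 7 │ 8 │ 9 │ ÷ │    
├───┼───┼───┼───┤    
│ 4 │ 5 │ 6 │ × │    
├───┼───┼───┼───┤    
│ 1 │ 2 │ 3 │ - │    
├───┼───┼───┼───┤    
│ 0 │ . │ = │ + │    
├───┼───┼───┼───┤    
│ C │ MC│ MR│ M+│    
└───┴───┴───┴───┘    
                     
                     


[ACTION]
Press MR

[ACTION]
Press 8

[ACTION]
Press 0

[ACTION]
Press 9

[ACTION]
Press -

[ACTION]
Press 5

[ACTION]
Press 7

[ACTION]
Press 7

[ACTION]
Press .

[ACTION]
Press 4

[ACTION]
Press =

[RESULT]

                231.6
┌───┬───┬───┬───┐    
│ 7 │ 8 │ 9 │ ÷ │    
├───┼───┼───┼───┤    
│ 4 │ 5 │ 6 │ × │    
├───┼───┼───┼───┤    
│ 1 │ 2 │ 3 │ - │    
├───┼───┼───┼───┤    
│ 0 │ . │ = │ + │    
├───┼───┼───┼───┤    
│ C │ MC│ MR│ M+│    
└───┴───┴───┴───┘    
                     
                     


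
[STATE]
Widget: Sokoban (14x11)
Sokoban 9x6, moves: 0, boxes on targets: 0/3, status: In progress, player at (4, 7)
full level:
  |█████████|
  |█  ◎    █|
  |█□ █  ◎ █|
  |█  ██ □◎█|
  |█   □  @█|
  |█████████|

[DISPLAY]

█████████     
█  ◎    █     
█□ █  ◎ █     
█  ██ □◎█     
█   □  @█     
█████████     
Moves: 0  0/3 
              
              
              
              


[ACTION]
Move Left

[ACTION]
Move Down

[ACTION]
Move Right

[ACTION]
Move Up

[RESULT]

█████████     
█  ◎    █     
█□ █  ◎ █     
█  ██ □+█     
█   □   █     
█████████     
Moves: 3  0/3 
              
              
              
              


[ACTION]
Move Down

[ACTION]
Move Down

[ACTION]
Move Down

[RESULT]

█████████     
█  ◎    █     
█□ █  ◎ █     
█  ██ □◎█     
█   □  @█     
█████████     
Moves: 4  0/3 
              
              
              
              


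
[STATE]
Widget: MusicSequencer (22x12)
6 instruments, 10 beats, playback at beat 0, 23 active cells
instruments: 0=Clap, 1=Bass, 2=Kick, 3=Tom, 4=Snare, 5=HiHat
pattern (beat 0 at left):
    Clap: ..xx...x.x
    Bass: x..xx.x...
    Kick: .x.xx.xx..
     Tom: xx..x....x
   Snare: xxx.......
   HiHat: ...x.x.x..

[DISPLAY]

      ▼123456789      
  Clap··██···█·█      
  Bass█··██·█···      
  Kick·█·██·██··      
   Tom██··█····█      
 Snare███·······      
 HiHat···█·█·█··      
                      
                      
                      
                      
                      


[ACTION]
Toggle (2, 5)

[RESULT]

      ▼123456789      
  Clap··██···█·█      
  Bass█··██·█···      
  Kick·█·█████··      
   Tom██··█····█      
 Snare███·······      
 HiHat···█·█·█··      
                      
                      
                      
                      
                      


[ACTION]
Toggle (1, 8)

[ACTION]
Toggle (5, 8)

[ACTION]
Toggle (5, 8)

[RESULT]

      ▼123456789      
  Clap··██···█·█      
  Bass█··██·█·█·      
  Kick·█·█████··      
   Tom██··█····█      
 Snare███·······      
 HiHat···█·█·█··      
                      
                      
                      
                      
                      


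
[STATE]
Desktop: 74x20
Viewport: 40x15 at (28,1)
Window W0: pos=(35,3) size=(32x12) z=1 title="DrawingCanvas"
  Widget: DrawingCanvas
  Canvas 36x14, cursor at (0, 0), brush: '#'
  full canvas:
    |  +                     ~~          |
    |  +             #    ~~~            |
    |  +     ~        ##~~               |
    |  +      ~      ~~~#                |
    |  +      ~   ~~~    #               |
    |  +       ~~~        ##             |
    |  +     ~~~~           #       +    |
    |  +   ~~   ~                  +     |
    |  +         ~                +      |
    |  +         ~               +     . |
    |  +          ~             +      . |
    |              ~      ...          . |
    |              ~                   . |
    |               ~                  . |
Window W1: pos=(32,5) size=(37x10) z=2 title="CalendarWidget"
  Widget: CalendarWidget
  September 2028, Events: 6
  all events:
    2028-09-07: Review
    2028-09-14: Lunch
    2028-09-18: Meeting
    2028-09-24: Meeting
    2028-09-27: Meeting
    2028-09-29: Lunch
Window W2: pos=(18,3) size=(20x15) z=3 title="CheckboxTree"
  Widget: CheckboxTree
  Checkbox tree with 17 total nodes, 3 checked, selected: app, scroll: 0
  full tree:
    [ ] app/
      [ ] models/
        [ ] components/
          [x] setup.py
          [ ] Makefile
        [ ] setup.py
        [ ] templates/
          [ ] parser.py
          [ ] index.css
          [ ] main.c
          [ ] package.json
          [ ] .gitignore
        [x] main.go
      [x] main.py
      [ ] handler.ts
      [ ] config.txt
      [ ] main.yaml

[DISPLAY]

                                        
                                        
━━━━━━━━━┓━━━━━━━━━━━━━━━━━━━━━━━━━━━━┓ 
Tree     ┃rawingCanvas                ┃ 
─────────┨━━━━━━━━━━━━━━━━━━━━━━━━━━━━━━
         ┃ndarWidget                    
dels/    ┃──────────────────────────────
component┃      September 2028          
] setup.p┃ We Th Fr Sa Su               
] Makefil┃        1  2  3               
setup.py ┃  6  7*  8  9 10              
templates┃ 13 14* 15 16 17              
] parser.┃9 20 21 22 23 24*             
] index.c┃━━━━━━━━━━━━━━━━━━━━━━━━━━━━━━
] main.c ┃                              


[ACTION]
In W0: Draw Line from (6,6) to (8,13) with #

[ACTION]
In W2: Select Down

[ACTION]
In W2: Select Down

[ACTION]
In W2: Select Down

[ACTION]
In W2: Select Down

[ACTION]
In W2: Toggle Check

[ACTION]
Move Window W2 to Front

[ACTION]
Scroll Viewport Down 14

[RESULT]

─────────┨━━━━━━━━━━━━━━━━━━━━━━━━━━━━━━
         ┃ndarWidget                    
dels/    ┃──────────────────────────────
component┃      September 2028          
] setup.p┃ We Th Fr Sa Su               
] Makefil┃        1  2  3               
setup.py ┃  6  7*  8  9 10              
templates┃ 13 14* 15 16 17              
] parser.┃9 20 21 22 23 24*             
] index.c┃━━━━━━━━━━━━━━━━━━━━━━━━━━━━━━
] main.c ┃                              
] package┃                              
━━━━━━━━━┛                              
                                        
                                        


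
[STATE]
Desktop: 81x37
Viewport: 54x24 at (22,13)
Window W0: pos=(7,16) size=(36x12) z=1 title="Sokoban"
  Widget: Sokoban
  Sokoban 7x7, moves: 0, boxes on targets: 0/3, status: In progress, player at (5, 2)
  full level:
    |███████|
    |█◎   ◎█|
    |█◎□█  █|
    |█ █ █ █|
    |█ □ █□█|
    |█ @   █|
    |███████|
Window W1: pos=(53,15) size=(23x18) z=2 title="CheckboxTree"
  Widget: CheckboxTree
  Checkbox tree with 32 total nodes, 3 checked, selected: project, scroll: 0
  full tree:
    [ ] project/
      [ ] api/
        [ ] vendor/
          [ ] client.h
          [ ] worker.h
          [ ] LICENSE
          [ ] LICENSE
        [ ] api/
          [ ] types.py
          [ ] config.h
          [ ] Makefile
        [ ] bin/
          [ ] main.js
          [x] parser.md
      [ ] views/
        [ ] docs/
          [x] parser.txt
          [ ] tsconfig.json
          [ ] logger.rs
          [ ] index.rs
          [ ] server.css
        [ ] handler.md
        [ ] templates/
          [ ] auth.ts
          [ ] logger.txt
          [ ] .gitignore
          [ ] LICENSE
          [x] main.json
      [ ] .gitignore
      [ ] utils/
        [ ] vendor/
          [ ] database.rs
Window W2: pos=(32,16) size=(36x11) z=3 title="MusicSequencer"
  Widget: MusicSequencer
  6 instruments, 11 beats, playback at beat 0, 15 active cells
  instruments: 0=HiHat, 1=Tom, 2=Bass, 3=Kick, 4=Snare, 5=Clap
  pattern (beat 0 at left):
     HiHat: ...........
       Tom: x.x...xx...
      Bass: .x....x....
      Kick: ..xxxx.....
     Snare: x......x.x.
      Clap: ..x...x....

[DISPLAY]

                                                      
                                                      
                               ┏━━━━━━━━━━━━━━━━━━━━━┓
━━━━━━━━━━┏━━━━━━━━━━━━━━━━━━━━━━━━━━━━━━━━━━┓       ┃
          ┃ MusicSequencer                   ┃───────┨
──────────┠──────────────────────────────────┨       ┃
          ┃      ▼1234567890                 ┃       ┃
          ┃ HiHat···········                 ┃r/     ┃
          ┃   Tom█·█···██···                 ┃ent.h  ┃
          ┃  Bass·█····█····                 ┃ker.h  ┃
          ┃  Kick··████·····                 ┃ENSE   ┃
          ┃ Snare█······█·█·                 ┃ENSE   ┃
          ┃  Clap··█···█····                 ┃       ┃
          ┗━━━━━━━━━━━━━━━━━━━━━━━━━━━━━━━━━━┛es.py  ┃
━━━━━━━━━━━━━━━━━━━━┛          ┃       [ ] config.h  ┃
                               ┃       [ ] Makefile  ┃
                               ┃     [-] bin/        ┃
                               ┃       [ ] main.js   ┃
                               ┃       [x] parser.md ┃
                               ┗━━━━━━━━━━━━━━━━━━━━━┛
                                                      
                                                      
                                                      
                                                      


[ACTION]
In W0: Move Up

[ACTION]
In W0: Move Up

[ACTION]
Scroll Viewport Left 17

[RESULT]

                                                      
                                                      
                                                ┏━━━━━
  ┏━━━━━━━━━━━━━━━━━━━━━━━━┏━━━━━━━━━━━━━━━━━━━━━━━━━━
  ┃ Sokoban                ┃ MusicSequencer           
  ┠────────────────────────┠──────────────────────────
  ┃███████                 ┃      ▼1234567890         
  ┃█◎   ◎█                 ┃ HiHat···········         
  ┃█◎□█  █                 ┃   Tom█·█···██···         
  ┃█ █ █ █                 ┃  Bass·█····█····         
  ┃█ □ █□█                 ┃  Kick··████·····         
  ┃█ @   █                 ┃ Snare█······█·█·         
  ┃███████                 ┃  Clap··█···█····         
  ┃Moves: 0  0/3           ┗━━━━━━━━━━━━━━━━━━━━━━━━━━
  ┗━━━━━━━━━━━━━━━━━━━━━━━━━━━━━━━━━━┛          ┃     
                                                ┃     
                                                ┃     
                                                ┃     
                                                ┃     
                                                ┗━━━━━
                                                      
                                                      
                                                      
                                                      


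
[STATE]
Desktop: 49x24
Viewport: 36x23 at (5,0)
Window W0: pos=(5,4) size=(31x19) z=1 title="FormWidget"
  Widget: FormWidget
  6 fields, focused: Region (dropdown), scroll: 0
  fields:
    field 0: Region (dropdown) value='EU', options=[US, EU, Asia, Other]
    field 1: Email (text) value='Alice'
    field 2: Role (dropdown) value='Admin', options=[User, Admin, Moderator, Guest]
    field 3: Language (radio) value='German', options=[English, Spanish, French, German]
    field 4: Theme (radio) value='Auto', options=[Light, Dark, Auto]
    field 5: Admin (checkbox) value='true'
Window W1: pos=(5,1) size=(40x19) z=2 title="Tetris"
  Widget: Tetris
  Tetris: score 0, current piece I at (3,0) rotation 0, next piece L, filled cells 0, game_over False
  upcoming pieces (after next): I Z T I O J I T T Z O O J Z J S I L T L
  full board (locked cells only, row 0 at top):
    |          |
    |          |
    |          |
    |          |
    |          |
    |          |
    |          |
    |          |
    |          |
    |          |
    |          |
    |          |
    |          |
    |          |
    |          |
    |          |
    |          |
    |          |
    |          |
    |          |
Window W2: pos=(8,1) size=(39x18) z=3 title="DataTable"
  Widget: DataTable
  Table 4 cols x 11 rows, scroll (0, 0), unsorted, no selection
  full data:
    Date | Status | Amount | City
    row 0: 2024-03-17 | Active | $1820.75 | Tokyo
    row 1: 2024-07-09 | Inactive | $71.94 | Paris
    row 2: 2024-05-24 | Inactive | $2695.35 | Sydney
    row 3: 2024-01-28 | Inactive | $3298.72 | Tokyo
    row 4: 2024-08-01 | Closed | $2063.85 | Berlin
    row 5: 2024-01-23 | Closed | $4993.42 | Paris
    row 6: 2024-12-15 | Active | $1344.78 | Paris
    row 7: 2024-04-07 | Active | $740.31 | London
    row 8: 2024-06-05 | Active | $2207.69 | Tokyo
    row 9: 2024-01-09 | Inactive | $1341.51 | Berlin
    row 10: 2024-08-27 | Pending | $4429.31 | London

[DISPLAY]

                                    
┏━━┏━━━━━━━━━━━━━━━━━━━━━━━━━━━━━━━━
┃ T┃ DataTable                      
┠──┠────────────────────────────────
┃  ┃Date      │Status  │Amount  │Cit
┃  ┃──────────┼────────┼────────┼───
┃  ┃2024-03-17│Active  │$1820.75│Tok
┃  ┃2024-07-09│Inactive│$71.94  │Par
┃  ┃2024-05-24│Inactive│$2695.35│Syd
┃  ┃2024-01-28│Inactive│$3298.72│Tok
┃  ┃2024-08-01│Closed  │$2063.85│Ber
┃  ┃2024-01-23│Closed  │$4993.42│Par
┃  ┃2024-12-15│Active  │$1344.78│Par
┃  ┃2024-04-07│Active  │$740.31 │Lon
┃  ┃2024-06-05│Active  │$2207.69│Tok
┃  ┃2024-01-09│Inactive│$1341.51│Ber
┃  ┃2024-08-27│Pending │$4429.31│Lon
┃  ┃                                
┃  ┗━━━━━━━━━━━━━━━━━━━━━━━━━━━━━━━━
┗━━━━━━━━━━━━━━━━━━━━━━━━━━━━━━━━━━━
┃                             ┃     
┃                             ┃     
┗━━━━━━━━━━━━━━━━━━━━━━━━━━━━━┛     


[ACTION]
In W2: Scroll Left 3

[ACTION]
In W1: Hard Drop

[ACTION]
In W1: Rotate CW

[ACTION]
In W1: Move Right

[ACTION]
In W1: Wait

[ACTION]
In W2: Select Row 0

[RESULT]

                                    
┏━━┏━━━━━━━━━━━━━━━━━━━━━━━━━━━━━━━━
┃ T┃ DataTable                      
┠──┠────────────────────────────────
┃  ┃Date      │Status  │Amount  │Cit
┃  ┃──────────┼────────┼────────┼───
┃  ┃>024-03-17│Active  │$1820.75│Tok
┃  ┃2024-07-09│Inactive│$71.94  │Par
┃  ┃2024-05-24│Inactive│$2695.35│Syd
┃  ┃2024-01-28│Inactive│$3298.72│Tok
┃  ┃2024-08-01│Closed  │$2063.85│Ber
┃  ┃2024-01-23│Closed  │$4993.42│Par
┃  ┃2024-12-15│Active  │$1344.78│Par
┃  ┃2024-04-07│Active  │$740.31 │Lon
┃  ┃2024-06-05│Active  │$2207.69│Tok
┃  ┃2024-01-09│Inactive│$1341.51│Ber
┃  ┃2024-08-27│Pending │$4429.31│Lon
┃  ┃                                
┃  ┗━━━━━━━━━━━━━━━━━━━━━━━━━━━━━━━━
┗━━━━━━━━━━━━━━━━━━━━━━━━━━━━━━━━━━━
┃                             ┃     
┃                             ┃     
┗━━━━━━━━━━━━━━━━━━━━━━━━━━━━━┛     


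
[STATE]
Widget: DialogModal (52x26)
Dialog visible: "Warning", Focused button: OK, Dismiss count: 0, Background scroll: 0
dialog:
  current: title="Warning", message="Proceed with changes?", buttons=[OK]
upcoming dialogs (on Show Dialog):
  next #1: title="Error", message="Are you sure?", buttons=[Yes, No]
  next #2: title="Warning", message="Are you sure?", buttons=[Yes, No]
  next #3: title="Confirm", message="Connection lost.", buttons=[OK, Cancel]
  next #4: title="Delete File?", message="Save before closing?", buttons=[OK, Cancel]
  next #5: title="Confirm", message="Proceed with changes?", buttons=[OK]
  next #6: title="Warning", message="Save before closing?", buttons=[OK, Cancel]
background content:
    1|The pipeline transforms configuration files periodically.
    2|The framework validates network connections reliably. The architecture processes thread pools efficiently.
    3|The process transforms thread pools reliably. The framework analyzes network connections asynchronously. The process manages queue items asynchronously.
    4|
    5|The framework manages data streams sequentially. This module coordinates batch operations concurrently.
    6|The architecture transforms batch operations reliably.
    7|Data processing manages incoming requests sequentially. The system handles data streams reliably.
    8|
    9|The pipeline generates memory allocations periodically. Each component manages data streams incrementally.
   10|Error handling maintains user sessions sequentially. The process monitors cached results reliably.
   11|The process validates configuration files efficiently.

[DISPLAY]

The pipeline transforms configuration files periodic
The framework validates network connections reliably
The process transforms thread pools reliably. The fr
                                                    
The framework manages data streams sequentially. Thi
The architecture transforms batch operations reliabl
Data processing manages incoming requests sequential
                                                    
The pipeline generates memory allocations periodical
Error handling maintains user sessions sequentially.
The process v┌───────────────────────┐les efficientl
             │        Warning        │              
             │ Proceed with changes? │              
             │          [OK]         │              
             └───────────────────────┘              
                                                    
                                                    
                                                    
                                                    
                                                    
                                                    
                                                    
                                                    
                                                    
                                                    
                                                    


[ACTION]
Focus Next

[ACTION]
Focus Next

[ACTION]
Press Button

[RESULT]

The pipeline transforms configuration files periodic
The framework validates network connections reliably
The process transforms thread pools reliably. The fr
                                                    
The framework manages data streams sequentially. Thi
The architecture transforms batch operations reliabl
Data processing manages incoming requests sequential
                                                    
The pipeline generates memory allocations periodical
Error handling maintains user sessions sequentially.
The process validates configuration files efficientl
                                                    
                                                    
                                                    
                                                    
                                                    
                                                    
                                                    
                                                    
                                                    
                                                    
                                                    
                                                    
                                                    
                                                    
                                                    


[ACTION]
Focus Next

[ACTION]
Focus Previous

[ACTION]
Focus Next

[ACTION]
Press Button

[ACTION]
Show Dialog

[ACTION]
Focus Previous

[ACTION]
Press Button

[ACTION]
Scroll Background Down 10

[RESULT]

The process validates configuration files efficientl
                                                    
                                                    
                                                    
                                                    
                                                    
                                                    
                                                    
                                                    
                                                    
                                                    
                                                    
                                                    
                                                    
                                                    
                                                    
                                                    
                                                    
                                                    
                                                    
                                                    
                                                    
                                                    
                                                    
                                                    
                                                    
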